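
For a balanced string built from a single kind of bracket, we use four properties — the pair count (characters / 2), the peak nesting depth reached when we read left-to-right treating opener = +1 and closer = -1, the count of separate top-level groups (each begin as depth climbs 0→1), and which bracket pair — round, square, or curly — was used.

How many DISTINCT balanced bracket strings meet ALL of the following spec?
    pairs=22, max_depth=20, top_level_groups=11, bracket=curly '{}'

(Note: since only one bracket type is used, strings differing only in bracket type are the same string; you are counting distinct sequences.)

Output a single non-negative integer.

Answer: 0

Derivation:
Spec: pairs=22 depth=20 groups=11
Count(depth <= 20) = 64512240
Count(depth <= 19) = 64512240
Count(depth == 20) = 64512240 - 64512240 = 0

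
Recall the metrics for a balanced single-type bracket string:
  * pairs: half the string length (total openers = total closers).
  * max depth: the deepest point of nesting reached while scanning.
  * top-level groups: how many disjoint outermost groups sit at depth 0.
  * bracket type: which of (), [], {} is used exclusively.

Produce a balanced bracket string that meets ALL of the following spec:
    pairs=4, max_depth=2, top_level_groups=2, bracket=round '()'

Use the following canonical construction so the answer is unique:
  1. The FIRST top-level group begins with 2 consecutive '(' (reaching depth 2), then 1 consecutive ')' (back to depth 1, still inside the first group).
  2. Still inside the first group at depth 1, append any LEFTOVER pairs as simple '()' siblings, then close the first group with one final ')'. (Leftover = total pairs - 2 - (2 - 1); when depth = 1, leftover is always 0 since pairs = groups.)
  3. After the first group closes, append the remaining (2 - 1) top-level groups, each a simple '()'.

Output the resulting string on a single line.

Answer: (()())()

Derivation:
Spec: pairs=4 depth=2 groups=2
Leftover pairs = 4 - 2 - (2-1) = 1
First group: deep chain of depth 2 + 1 sibling pairs
Remaining 1 groups: simple '()' each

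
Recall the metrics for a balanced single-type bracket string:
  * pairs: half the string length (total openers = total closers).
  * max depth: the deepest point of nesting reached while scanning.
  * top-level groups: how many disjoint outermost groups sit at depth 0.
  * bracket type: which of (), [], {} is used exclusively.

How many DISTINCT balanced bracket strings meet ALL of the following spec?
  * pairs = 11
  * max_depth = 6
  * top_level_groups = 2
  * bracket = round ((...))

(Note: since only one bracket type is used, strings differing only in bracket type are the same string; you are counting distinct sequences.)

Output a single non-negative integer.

Answer: 2926

Derivation:
Spec: pairs=11 depth=6 groups=2
Count(depth <= 6) = 15504
Count(depth <= 5) = 12578
Count(depth == 6) = 15504 - 12578 = 2926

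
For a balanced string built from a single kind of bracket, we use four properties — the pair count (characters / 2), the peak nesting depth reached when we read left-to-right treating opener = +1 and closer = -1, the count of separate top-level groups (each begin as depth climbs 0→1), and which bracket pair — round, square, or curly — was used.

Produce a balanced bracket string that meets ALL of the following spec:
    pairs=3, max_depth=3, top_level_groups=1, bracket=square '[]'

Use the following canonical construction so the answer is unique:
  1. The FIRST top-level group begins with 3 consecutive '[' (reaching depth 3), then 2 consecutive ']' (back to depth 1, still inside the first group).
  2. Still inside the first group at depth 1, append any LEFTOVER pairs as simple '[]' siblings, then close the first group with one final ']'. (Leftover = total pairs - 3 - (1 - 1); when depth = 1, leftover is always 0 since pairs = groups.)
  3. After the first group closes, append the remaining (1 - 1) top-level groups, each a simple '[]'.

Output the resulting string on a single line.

Spec: pairs=3 depth=3 groups=1
Leftover pairs = 3 - 3 - (1-1) = 0
First group: deep chain of depth 3 + 0 sibling pairs
Remaining 0 groups: simple '[]' each

Answer: [[[]]]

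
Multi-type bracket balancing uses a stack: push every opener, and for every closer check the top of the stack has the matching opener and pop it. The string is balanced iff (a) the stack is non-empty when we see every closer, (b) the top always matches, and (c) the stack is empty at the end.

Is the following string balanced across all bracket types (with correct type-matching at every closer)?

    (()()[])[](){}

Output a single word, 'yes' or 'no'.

pos 0: push '('; stack = (
pos 1: push '('; stack = ((
pos 2: ')' matches '('; pop; stack = (
pos 3: push '('; stack = ((
pos 4: ')' matches '('; pop; stack = (
pos 5: push '['; stack = ([
pos 6: ']' matches '['; pop; stack = (
pos 7: ')' matches '('; pop; stack = (empty)
pos 8: push '['; stack = [
pos 9: ']' matches '['; pop; stack = (empty)
pos 10: push '('; stack = (
pos 11: ')' matches '('; pop; stack = (empty)
pos 12: push '{'; stack = {
pos 13: '}' matches '{'; pop; stack = (empty)
end: stack empty → VALID
Verdict: properly nested → yes

Answer: yes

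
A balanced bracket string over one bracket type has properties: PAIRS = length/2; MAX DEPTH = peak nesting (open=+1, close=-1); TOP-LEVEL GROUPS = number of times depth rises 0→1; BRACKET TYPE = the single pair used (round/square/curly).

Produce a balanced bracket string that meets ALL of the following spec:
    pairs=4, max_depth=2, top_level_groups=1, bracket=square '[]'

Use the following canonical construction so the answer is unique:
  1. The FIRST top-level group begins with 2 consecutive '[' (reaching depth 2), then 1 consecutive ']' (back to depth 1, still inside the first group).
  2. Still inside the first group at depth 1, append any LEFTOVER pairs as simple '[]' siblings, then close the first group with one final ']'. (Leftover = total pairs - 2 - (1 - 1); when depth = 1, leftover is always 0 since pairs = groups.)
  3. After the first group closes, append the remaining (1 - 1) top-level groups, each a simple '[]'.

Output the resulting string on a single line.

Answer: [[][][]]

Derivation:
Spec: pairs=4 depth=2 groups=1
Leftover pairs = 4 - 2 - (1-1) = 2
First group: deep chain of depth 2 + 2 sibling pairs
Remaining 0 groups: simple '[]' each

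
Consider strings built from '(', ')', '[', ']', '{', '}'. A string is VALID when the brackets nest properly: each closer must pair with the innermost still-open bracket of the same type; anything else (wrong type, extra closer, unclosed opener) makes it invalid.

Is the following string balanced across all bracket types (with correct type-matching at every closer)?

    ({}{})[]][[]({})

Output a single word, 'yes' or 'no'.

Answer: no

Derivation:
pos 0: push '('; stack = (
pos 1: push '{'; stack = ({
pos 2: '}' matches '{'; pop; stack = (
pos 3: push '{'; stack = ({
pos 4: '}' matches '{'; pop; stack = (
pos 5: ')' matches '('; pop; stack = (empty)
pos 6: push '['; stack = [
pos 7: ']' matches '['; pop; stack = (empty)
pos 8: saw closer ']' but stack is empty → INVALID
Verdict: unmatched closer ']' at position 8 → no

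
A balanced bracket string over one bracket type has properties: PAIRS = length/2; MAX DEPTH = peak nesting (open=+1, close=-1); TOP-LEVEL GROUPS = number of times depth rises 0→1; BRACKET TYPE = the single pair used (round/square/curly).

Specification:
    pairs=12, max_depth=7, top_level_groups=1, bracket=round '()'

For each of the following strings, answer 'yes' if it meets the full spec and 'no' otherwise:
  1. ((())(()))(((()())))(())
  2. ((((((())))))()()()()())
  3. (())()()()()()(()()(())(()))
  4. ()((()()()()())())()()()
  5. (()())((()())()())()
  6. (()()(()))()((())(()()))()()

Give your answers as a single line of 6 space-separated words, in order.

Answer: no yes no no no no

Derivation:
String 1 '((())(()))(((()())))(())': depth seq [1 2 3 2 1 2 3 2 1 0 1 2 3 4 3 4 3 2 1 0 1 2 1 0]
  -> pairs=12 depth=4 groups=3 -> no
String 2 '((((((())))))()()()()())': depth seq [1 2 3 4 5 6 7 6 5 4 3 2 1 2 1 2 1 2 1 2 1 2 1 0]
  -> pairs=12 depth=7 groups=1 -> yes
String 3 '(())()()()()()(()()(())(()))': depth seq [1 2 1 0 1 0 1 0 1 0 1 0 1 0 1 2 1 2 1 2 3 2 1 2 3 2 1 0]
  -> pairs=14 depth=3 groups=7 -> no
String 4 '()((()()()()())())()()()': depth seq [1 0 1 2 3 2 3 2 3 2 3 2 3 2 1 2 1 0 1 0 1 0 1 0]
  -> pairs=12 depth=3 groups=5 -> no
String 5 '(()())((()())()())()': depth seq [1 2 1 2 1 0 1 2 3 2 3 2 1 2 1 2 1 0 1 0]
  -> pairs=10 depth=3 groups=3 -> no
String 6 '(()()(()))()((())(()()))()()': depth seq [1 2 1 2 1 2 3 2 1 0 1 0 1 2 3 2 1 2 3 2 3 2 1 0 1 0 1 0]
  -> pairs=14 depth=3 groups=5 -> no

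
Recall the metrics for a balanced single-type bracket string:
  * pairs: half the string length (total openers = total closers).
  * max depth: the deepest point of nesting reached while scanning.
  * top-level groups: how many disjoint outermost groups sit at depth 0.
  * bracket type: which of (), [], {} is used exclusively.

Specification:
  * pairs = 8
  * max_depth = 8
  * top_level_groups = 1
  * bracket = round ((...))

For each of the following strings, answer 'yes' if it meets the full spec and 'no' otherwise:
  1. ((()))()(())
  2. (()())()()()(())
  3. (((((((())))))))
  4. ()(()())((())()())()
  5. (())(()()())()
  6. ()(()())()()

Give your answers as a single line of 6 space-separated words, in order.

String 1 '((()))()(())': depth seq [1 2 3 2 1 0 1 0 1 2 1 0]
  -> pairs=6 depth=3 groups=3 -> no
String 2 '(()())()()()(())': depth seq [1 2 1 2 1 0 1 0 1 0 1 0 1 2 1 0]
  -> pairs=8 depth=2 groups=5 -> no
String 3 '(((((((())))))))': depth seq [1 2 3 4 5 6 7 8 7 6 5 4 3 2 1 0]
  -> pairs=8 depth=8 groups=1 -> yes
String 4 '()(()())((())()())()': depth seq [1 0 1 2 1 2 1 0 1 2 3 2 1 2 1 2 1 0 1 0]
  -> pairs=10 depth=3 groups=4 -> no
String 5 '(())(()()())()': depth seq [1 2 1 0 1 2 1 2 1 2 1 0 1 0]
  -> pairs=7 depth=2 groups=3 -> no
String 6 '()(()())()()': depth seq [1 0 1 2 1 2 1 0 1 0 1 0]
  -> pairs=6 depth=2 groups=4 -> no

Answer: no no yes no no no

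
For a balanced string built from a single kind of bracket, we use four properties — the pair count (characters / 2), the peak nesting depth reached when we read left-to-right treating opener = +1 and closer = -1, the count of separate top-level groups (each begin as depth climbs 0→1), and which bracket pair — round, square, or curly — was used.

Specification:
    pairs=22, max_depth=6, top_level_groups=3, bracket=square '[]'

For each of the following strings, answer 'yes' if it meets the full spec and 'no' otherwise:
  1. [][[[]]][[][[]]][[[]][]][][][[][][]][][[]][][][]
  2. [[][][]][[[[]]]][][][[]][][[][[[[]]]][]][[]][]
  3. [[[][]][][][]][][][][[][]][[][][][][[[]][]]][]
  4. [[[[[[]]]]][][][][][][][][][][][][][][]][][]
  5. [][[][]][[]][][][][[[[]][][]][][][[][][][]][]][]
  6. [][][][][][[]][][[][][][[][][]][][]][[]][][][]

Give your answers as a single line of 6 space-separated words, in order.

String 1 '[][[[]]][[][[]]][[[]][]][][][[][][]][][[]][][][]': depth seq [1 0 1 2 3 2 1 0 1 2 1 2 3 2 1 0 1 2 3 2 1 2 1 0 1 0 1 0 1 2 1 2 1 2 1 0 1 0 1 2 1 0 1 0 1 0 1 0]
  -> pairs=24 depth=3 groups=12 -> no
String 2 '[[][][]][[[[]]]][][][[]][][[][[[[]]]][]][[]][]': depth seq [1 2 1 2 1 2 1 0 1 2 3 4 3 2 1 0 1 0 1 0 1 2 1 0 1 0 1 2 1 2 3 4 5 4 3 2 1 2 1 0 1 2 1 0 1 0]
  -> pairs=23 depth=5 groups=9 -> no
String 3 '[[[][]][][][]][][][][[][]][[][][][][[[]][]]][]': depth seq [1 2 3 2 3 2 1 2 1 2 1 2 1 0 1 0 1 0 1 0 1 2 1 2 1 0 1 2 1 2 1 2 1 2 1 2 3 4 3 2 3 2 1 0 1 0]
  -> pairs=23 depth=4 groups=7 -> no
String 4 '[[[[[[]]]]][][][][][][][][][][][][][][]][][]': depth seq [1 2 3 4 5 6 5 4 3 2 1 2 1 2 1 2 1 2 1 2 1 2 1 2 1 2 1 2 1 2 1 2 1 2 1 2 1 2 1 0 1 0 1 0]
  -> pairs=22 depth=6 groups=3 -> yes
String 5 '[][[][]][[]][][][][[[[]][][]][][][[][][][]][]][]': depth seq [1 0 1 2 1 2 1 0 1 2 1 0 1 0 1 0 1 0 1 2 3 4 3 2 3 2 3 2 1 2 1 2 1 2 3 2 3 2 3 2 3 2 1 2 1 0 1 0]
  -> pairs=24 depth=4 groups=8 -> no
String 6 '[][][][][][[]][][[][][][[][][]][][]][[]][][][]': depth seq [1 0 1 0 1 0 1 0 1 0 1 2 1 0 1 0 1 2 1 2 1 2 1 2 3 2 3 2 3 2 1 2 1 2 1 0 1 2 1 0 1 0 1 0 1 0]
  -> pairs=23 depth=3 groups=12 -> no

Answer: no no no yes no no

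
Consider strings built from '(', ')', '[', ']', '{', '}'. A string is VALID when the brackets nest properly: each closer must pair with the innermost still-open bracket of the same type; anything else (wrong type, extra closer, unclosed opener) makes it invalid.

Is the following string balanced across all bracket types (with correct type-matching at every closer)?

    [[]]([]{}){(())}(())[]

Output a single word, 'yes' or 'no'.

Answer: yes

Derivation:
pos 0: push '['; stack = [
pos 1: push '['; stack = [[
pos 2: ']' matches '['; pop; stack = [
pos 3: ']' matches '['; pop; stack = (empty)
pos 4: push '('; stack = (
pos 5: push '['; stack = ([
pos 6: ']' matches '['; pop; stack = (
pos 7: push '{'; stack = ({
pos 8: '}' matches '{'; pop; stack = (
pos 9: ')' matches '('; pop; stack = (empty)
pos 10: push '{'; stack = {
pos 11: push '('; stack = {(
pos 12: push '('; stack = {((
pos 13: ')' matches '('; pop; stack = {(
pos 14: ')' matches '('; pop; stack = {
pos 15: '}' matches '{'; pop; stack = (empty)
pos 16: push '('; stack = (
pos 17: push '('; stack = ((
pos 18: ')' matches '('; pop; stack = (
pos 19: ')' matches '('; pop; stack = (empty)
pos 20: push '['; stack = [
pos 21: ']' matches '['; pop; stack = (empty)
end: stack empty → VALID
Verdict: properly nested → yes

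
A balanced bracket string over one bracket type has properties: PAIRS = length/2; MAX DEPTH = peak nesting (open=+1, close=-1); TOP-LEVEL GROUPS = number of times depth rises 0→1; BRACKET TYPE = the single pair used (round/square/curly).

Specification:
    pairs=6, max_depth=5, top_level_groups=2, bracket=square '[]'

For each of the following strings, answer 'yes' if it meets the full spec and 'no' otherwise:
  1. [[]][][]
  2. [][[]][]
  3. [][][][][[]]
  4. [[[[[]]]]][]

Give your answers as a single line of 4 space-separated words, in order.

Answer: no no no yes

Derivation:
String 1 '[[]][][]': depth seq [1 2 1 0 1 0 1 0]
  -> pairs=4 depth=2 groups=3 -> no
String 2 '[][[]][]': depth seq [1 0 1 2 1 0 1 0]
  -> pairs=4 depth=2 groups=3 -> no
String 3 '[][][][][[]]': depth seq [1 0 1 0 1 0 1 0 1 2 1 0]
  -> pairs=6 depth=2 groups=5 -> no
String 4 '[[[[[]]]]][]': depth seq [1 2 3 4 5 4 3 2 1 0 1 0]
  -> pairs=6 depth=5 groups=2 -> yes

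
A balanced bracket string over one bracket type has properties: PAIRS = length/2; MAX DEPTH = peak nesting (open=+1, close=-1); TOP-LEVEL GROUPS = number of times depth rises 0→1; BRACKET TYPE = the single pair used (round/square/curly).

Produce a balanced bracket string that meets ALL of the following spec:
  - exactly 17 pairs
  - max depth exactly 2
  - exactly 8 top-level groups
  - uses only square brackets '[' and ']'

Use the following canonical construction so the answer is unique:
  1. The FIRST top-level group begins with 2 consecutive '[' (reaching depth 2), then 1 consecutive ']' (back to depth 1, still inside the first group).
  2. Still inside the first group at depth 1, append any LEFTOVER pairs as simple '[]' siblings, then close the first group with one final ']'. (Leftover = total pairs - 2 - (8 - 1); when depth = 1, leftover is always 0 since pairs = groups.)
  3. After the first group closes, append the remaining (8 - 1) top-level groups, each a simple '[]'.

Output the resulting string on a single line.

Answer: [[][][][][][][][][]][][][][][][][]

Derivation:
Spec: pairs=17 depth=2 groups=8
Leftover pairs = 17 - 2 - (8-1) = 8
First group: deep chain of depth 2 + 8 sibling pairs
Remaining 7 groups: simple '[]' each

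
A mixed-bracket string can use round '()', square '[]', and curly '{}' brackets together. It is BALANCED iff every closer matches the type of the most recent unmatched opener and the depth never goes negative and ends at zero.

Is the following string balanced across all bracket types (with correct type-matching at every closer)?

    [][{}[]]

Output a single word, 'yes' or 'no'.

Answer: yes

Derivation:
pos 0: push '['; stack = [
pos 1: ']' matches '['; pop; stack = (empty)
pos 2: push '['; stack = [
pos 3: push '{'; stack = [{
pos 4: '}' matches '{'; pop; stack = [
pos 5: push '['; stack = [[
pos 6: ']' matches '['; pop; stack = [
pos 7: ']' matches '['; pop; stack = (empty)
end: stack empty → VALID
Verdict: properly nested → yes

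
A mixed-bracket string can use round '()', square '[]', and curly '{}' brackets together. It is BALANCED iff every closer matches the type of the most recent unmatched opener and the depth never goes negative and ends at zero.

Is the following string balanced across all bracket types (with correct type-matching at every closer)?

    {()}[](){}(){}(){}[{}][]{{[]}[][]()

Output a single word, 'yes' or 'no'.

Answer: no

Derivation:
pos 0: push '{'; stack = {
pos 1: push '('; stack = {(
pos 2: ')' matches '('; pop; stack = {
pos 3: '}' matches '{'; pop; stack = (empty)
pos 4: push '['; stack = [
pos 5: ']' matches '['; pop; stack = (empty)
pos 6: push '('; stack = (
pos 7: ')' matches '('; pop; stack = (empty)
pos 8: push '{'; stack = {
pos 9: '}' matches '{'; pop; stack = (empty)
pos 10: push '('; stack = (
pos 11: ')' matches '('; pop; stack = (empty)
pos 12: push '{'; stack = {
pos 13: '}' matches '{'; pop; stack = (empty)
pos 14: push '('; stack = (
pos 15: ')' matches '('; pop; stack = (empty)
pos 16: push '{'; stack = {
pos 17: '}' matches '{'; pop; stack = (empty)
pos 18: push '['; stack = [
pos 19: push '{'; stack = [{
pos 20: '}' matches '{'; pop; stack = [
pos 21: ']' matches '['; pop; stack = (empty)
pos 22: push '['; stack = [
pos 23: ']' matches '['; pop; stack = (empty)
pos 24: push '{'; stack = {
pos 25: push '{'; stack = {{
pos 26: push '['; stack = {{[
pos 27: ']' matches '['; pop; stack = {{
pos 28: '}' matches '{'; pop; stack = {
pos 29: push '['; stack = {[
pos 30: ']' matches '['; pop; stack = {
pos 31: push '['; stack = {[
pos 32: ']' matches '['; pop; stack = {
pos 33: push '('; stack = {(
pos 34: ')' matches '('; pop; stack = {
end: stack still non-empty ({) → INVALID
Verdict: unclosed openers at end: { → no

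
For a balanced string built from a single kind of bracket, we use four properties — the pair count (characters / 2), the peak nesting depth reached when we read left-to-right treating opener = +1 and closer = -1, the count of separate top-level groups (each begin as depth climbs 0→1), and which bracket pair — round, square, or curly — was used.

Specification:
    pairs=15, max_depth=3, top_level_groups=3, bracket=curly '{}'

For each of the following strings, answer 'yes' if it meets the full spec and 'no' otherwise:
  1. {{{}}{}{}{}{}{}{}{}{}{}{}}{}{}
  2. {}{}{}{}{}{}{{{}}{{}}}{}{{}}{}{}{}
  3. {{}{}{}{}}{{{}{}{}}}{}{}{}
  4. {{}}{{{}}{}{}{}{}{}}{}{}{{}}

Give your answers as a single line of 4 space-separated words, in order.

Answer: yes no no no

Derivation:
String 1 '{{{}}{}{}{}{}{}{}{}{}{}{}}{}{}': depth seq [1 2 3 2 1 2 1 2 1 2 1 2 1 2 1 2 1 2 1 2 1 2 1 2 1 0 1 0 1 0]
  -> pairs=15 depth=3 groups=3 -> yes
String 2 '{}{}{}{}{}{}{{{}}{{}}}{}{{}}{}{}{}': depth seq [1 0 1 0 1 0 1 0 1 0 1 0 1 2 3 2 1 2 3 2 1 0 1 0 1 2 1 0 1 0 1 0 1 0]
  -> pairs=17 depth=3 groups=12 -> no
String 3 '{{}{}{}{}}{{{}{}{}}}{}{}{}': depth seq [1 2 1 2 1 2 1 2 1 0 1 2 3 2 3 2 3 2 1 0 1 0 1 0 1 0]
  -> pairs=13 depth=3 groups=5 -> no
String 4 '{{}}{{{}}{}{}{}{}{}}{}{}{{}}': depth seq [1 2 1 0 1 2 3 2 1 2 1 2 1 2 1 2 1 2 1 0 1 0 1 0 1 2 1 0]
  -> pairs=14 depth=3 groups=5 -> no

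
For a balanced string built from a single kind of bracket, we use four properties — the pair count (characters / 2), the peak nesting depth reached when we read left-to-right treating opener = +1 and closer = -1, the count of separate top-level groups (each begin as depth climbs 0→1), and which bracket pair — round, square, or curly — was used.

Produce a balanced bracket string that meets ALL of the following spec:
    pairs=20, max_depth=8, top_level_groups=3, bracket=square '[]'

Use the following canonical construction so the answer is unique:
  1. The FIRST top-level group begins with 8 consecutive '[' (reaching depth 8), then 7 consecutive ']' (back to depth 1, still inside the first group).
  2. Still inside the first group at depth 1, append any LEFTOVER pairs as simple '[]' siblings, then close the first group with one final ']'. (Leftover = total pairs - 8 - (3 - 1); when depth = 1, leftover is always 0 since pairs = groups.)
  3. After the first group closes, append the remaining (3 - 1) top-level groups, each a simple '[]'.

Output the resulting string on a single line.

Spec: pairs=20 depth=8 groups=3
Leftover pairs = 20 - 8 - (3-1) = 10
First group: deep chain of depth 8 + 10 sibling pairs
Remaining 2 groups: simple '[]' each

Answer: [[[[[[[[]]]]]]][][][][][][][][][][]][][]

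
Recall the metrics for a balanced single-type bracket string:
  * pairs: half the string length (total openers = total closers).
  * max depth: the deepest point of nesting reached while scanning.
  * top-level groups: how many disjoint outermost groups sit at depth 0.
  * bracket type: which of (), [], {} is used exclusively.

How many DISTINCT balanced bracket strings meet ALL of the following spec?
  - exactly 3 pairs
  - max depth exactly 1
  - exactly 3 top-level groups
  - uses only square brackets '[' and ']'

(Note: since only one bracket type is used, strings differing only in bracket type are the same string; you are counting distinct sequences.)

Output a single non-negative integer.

Answer: 1

Derivation:
Spec: pairs=3 depth=1 groups=3
Count(depth <= 1) = 1
Count(depth <= 0) = 0
Count(depth == 1) = 1 - 0 = 1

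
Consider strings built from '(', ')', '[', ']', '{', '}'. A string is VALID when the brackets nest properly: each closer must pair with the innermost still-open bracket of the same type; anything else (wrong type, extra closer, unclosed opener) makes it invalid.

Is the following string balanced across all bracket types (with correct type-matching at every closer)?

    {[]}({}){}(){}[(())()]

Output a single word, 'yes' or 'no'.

pos 0: push '{'; stack = {
pos 1: push '['; stack = {[
pos 2: ']' matches '['; pop; stack = {
pos 3: '}' matches '{'; pop; stack = (empty)
pos 4: push '('; stack = (
pos 5: push '{'; stack = ({
pos 6: '}' matches '{'; pop; stack = (
pos 7: ')' matches '('; pop; stack = (empty)
pos 8: push '{'; stack = {
pos 9: '}' matches '{'; pop; stack = (empty)
pos 10: push '('; stack = (
pos 11: ')' matches '('; pop; stack = (empty)
pos 12: push '{'; stack = {
pos 13: '}' matches '{'; pop; stack = (empty)
pos 14: push '['; stack = [
pos 15: push '('; stack = [(
pos 16: push '('; stack = [((
pos 17: ')' matches '('; pop; stack = [(
pos 18: ')' matches '('; pop; stack = [
pos 19: push '('; stack = [(
pos 20: ')' matches '('; pop; stack = [
pos 21: ']' matches '['; pop; stack = (empty)
end: stack empty → VALID
Verdict: properly nested → yes

Answer: yes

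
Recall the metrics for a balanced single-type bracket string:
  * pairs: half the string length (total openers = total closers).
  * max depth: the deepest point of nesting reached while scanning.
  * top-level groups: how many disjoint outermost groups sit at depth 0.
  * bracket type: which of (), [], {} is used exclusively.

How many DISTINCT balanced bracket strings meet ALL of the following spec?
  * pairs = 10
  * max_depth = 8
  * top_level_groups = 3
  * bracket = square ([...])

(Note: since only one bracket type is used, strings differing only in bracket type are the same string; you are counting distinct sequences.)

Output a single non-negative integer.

Spec: pairs=10 depth=8 groups=3
Count(depth <= 8) = 3432
Count(depth <= 7) = 3429
Count(depth == 8) = 3432 - 3429 = 3

Answer: 3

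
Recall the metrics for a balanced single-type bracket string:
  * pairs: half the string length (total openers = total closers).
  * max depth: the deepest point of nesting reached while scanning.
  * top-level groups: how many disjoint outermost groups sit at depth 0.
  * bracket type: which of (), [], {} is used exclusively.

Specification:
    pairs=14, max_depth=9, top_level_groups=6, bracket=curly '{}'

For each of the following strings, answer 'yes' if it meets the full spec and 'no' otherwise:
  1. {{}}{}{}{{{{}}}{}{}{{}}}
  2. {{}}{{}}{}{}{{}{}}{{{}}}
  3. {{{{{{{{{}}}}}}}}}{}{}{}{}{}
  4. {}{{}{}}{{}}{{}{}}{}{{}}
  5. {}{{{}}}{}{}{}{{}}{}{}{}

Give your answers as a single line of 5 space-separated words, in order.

String 1 '{{}}{}{}{{{{}}}{}{}{{}}}': depth seq [1 2 1 0 1 0 1 0 1 2 3 4 3 2 1 2 1 2 1 2 3 2 1 0]
  -> pairs=12 depth=4 groups=4 -> no
String 2 '{{}}{{}}{}{}{{}{}}{{{}}}': depth seq [1 2 1 0 1 2 1 0 1 0 1 0 1 2 1 2 1 0 1 2 3 2 1 0]
  -> pairs=12 depth=3 groups=6 -> no
String 3 '{{{{{{{{{}}}}}}}}}{}{}{}{}{}': depth seq [1 2 3 4 5 6 7 8 9 8 7 6 5 4 3 2 1 0 1 0 1 0 1 0 1 0 1 0]
  -> pairs=14 depth=9 groups=6 -> yes
String 4 '{}{{}{}}{{}}{{}{}}{}{{}}': depth seq [1 0 1 2 1 2 1 0 1 2 1 0 1 2 1 2 1 0 1 0 1 2 1 0]
  -> pairs=12 depth=2 groups=6 -> no
String 5 '{}{{{}}}{}{}{}{{}}{}{}{}': depth seq [1 0 1 2 3 2 1 0 1 0 1 0 1 0 1 2 1 0 1 0 1 0 1 0]
  -> pairs=12 depth=3 groups=9 -> no

Answer: no no yes no no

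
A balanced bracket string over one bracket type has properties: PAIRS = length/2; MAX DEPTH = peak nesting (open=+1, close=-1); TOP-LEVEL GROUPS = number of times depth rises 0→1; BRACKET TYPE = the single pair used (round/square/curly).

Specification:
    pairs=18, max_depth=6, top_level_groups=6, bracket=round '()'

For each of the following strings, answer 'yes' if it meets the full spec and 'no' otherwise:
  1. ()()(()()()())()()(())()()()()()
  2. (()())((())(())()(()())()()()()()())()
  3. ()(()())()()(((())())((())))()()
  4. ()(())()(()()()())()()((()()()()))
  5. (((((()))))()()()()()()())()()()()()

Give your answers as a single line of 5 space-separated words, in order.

Answer: no no no no yes

Derivation:
String 1 '()()(()()()())()()(())()()()()()': depth seq [1 0 1 0 1 2 1 2 1 2 1 2 1 0 1 0 1 0 1 2 1 0 1 0 1 0 1 0 1 0 1 0]
  -> pairs=16 depth=2 groups=11 -> no
String 2 '(()())((())(())()(()())()()()()()())()': depth seq [1 2 1 2 1 0 1 2 3 2 1 2 3 2 1 2 1 2 3 2 3 2 1 2 1 2 1 2 1 2 1 2 1 2 1 0 1 0]
  -> pairs=19 depth=3 groups=3 -> no
String 3 '()(()())()()(((())())((())))()()': depth seq [1 0 1 2 1 2 1 0 1 0 1 0 1 2 3 4 3 2 3 2 1 2 3 4 3 2 1 0 1 0 1 0]
  -> pairs=16 depth=4 groups=7 -> no
String 4 '()(())()(()()()())()()((()()()()))': depth seq [1 0 1 2 1 0 1 0 1 2 1 2 1 2 1 2 1 0 1 0 1 0 1 2 3 2 3 2 3 2 3 2 1 0]
  -> pairs=17 depth=3 groups=7 -> no
String 5 '(((((()))))()()()()()()())()()()()()': depth seq [1 2 3 4 5 6 5 4 3 2 1 2 1 2 1 2 1 2 1 2 1 2 1 2 1 0 1 0 1 0 1 0 1 0 1 0]
  -> pairs=18 depth=6 groups=6 -> yes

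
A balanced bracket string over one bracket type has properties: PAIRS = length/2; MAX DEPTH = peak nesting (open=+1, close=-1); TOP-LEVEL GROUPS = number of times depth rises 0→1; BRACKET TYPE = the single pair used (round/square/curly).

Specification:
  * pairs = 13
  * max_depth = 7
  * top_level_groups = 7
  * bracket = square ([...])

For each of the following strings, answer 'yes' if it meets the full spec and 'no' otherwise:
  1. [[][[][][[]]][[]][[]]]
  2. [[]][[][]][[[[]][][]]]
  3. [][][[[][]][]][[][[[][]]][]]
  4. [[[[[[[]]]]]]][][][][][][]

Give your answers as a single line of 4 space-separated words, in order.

Answer: no no no yes

Derivation:
String 1 '[[][[][][[]]][[]][[]]]': depth seq [1 2 1 2 3 2 3 2 3 4 3 2 1 2 3 2 1 2 3 2 1 0]
  -> pairs=11 depth=4 groups=1 -> no
String 2 '[[]][[][]][[[[]][][]]]': depth seq [1 2 1 0 1 2 1 2 1 0 1 2 3 4 3 2 3 2 3 2 1 0]
  -> pairs=11 depth=4 groups=3 -> no
String 3 '[][][[[][]][]][[][[[][]]][]]': depth seq [1 0 1 0 1 2 3 2 3 2 1 2 1 0 1 2 1 2 3 4 3 4 3 2 1 2 1 0]
  -> pairs=14 depth=4 groups=4 -> no
String 4 '[[[[[[[]]]]]]][][][][][][]': depth seq [1 2 3 4 5 6 7 6 5 4 3 2 1 0 1 0 1 0 1 0 1 0 1 0 1 0]
  -> pairs=13 depth=7 groups=7 -> yes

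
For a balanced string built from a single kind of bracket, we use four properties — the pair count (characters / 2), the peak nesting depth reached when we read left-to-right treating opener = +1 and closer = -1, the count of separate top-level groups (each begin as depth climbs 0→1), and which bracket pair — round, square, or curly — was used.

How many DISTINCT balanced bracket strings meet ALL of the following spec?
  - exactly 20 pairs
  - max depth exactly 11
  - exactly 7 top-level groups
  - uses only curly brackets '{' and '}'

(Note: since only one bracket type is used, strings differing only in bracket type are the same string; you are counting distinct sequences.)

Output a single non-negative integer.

Answer: 24969

Derivation:
Spec: pairs=20 depth=11 groups=7
Count(depth <= 11) = 121577729
Count(depth <= 10) = 121552760
Count(depth == 11) = 121577729 - 121552760 = 24969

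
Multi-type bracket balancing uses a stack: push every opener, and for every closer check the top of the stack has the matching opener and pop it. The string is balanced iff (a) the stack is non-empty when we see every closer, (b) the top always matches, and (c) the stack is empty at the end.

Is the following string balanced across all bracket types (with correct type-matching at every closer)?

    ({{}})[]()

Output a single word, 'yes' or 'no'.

pos 0: push '('; stack = (
pos 1: push '{'; stack = ({
pos 2: push '{'; stack = ({{
pos 3: '}' matches '{'; pop; stack = ({
pos 4: '}' matches '{'; pop; stack = (
pos 5: ')' matches '('; pop; stack = (empty)
pos 6: push '['; stack = [
pos 7: ']' matches '['; pop; stack = (empty)
pos 8: push '('; stack = (
pos 9: ')' matches '('; pop; stack = (empty)
end: stack empty → VALID
Verdict: properly nested → yes

Answer: yes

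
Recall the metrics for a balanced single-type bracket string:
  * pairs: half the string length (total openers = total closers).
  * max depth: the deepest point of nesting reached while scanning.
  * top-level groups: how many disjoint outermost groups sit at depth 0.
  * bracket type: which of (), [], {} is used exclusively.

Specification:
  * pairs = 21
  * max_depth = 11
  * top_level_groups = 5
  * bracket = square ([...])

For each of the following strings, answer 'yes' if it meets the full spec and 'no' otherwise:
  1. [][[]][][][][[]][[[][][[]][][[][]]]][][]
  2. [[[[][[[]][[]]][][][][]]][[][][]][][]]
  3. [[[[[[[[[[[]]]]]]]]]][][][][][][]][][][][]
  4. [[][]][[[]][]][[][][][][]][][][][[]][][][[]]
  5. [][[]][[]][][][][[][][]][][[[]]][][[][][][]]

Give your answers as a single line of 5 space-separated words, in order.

String 1 '[][[]][][][][[]][[[][][[]][][[][]]]][][]': depth seq [1 0 1 2 1 0 1 0 1 0 1 0 1 2 1 0 1 2 3 2 3 2 3 4 3 2 3 2 3 4 3 4 3 2 1 0 1 0 1 0]
  -> pairs=20 depth=4 groups=9 -> no
String 2 '[[[[][[[]][[]]][][][][]]][[][][]][][]]': depth seq [1 2 3 4 3 4 5 6 5 4 5 6 5 4 3 4 3 4 3 4 3 4 3 2 1 2 3 2 3 2 3 2 1 2 1 2 1 0]
  -> pairs=19 depth=6 groups=1 -> no
String 3 '[[[[[[[[[[[]]]]]]]]]][][][][][][]][][][][]': depth seq [1 2 3 4 5 6 7 8 9 10 11 10 9 8 7 6 5 4 3 2 1 2 1 2 1 2 1 2 1 2 1 2 1 0 1 0 1 0 1 0 1 0]
  -> pairs=21 depth=11 groups=5 -> yes
String 4 '[[][]][[[]][]][[][][][][]][][][][[]][][][[]]': depth seq [1 2 1 2 1 0 1 2 3 2 1 2 1 0 1 2 1 2 1 2 1 2 1 2 1 0 1 0 1 0 1 0 1 2 1 0 1 0 1 0 1 2 1 0]
  -> pairs=22 depth=3 groups=10 -> no
String 5 '[][[]][[]][][][][[][][]][][[[]]][][[][][][]]': depth seq [1 0 1 2 1 0 1 2 1 0 1 0 1 0 1 0 1 2 1 2 1 2 1 0 1 0 1 2 3 2 1 0 1 0 1 2 1 2 1 2 1 2 1 0]
  -> pairs=22 depth=3 groups=11 -> no

Answer: no no yes no no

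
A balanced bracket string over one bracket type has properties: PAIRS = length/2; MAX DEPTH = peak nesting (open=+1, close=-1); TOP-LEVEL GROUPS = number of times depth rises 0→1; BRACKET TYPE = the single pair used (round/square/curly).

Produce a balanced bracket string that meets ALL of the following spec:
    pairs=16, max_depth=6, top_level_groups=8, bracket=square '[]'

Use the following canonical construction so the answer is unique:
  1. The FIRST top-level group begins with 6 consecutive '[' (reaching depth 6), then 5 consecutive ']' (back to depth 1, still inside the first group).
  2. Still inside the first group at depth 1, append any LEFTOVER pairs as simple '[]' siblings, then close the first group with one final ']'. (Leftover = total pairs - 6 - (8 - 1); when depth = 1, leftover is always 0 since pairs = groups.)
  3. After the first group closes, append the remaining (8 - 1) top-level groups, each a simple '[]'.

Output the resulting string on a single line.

Spec: pairs=16 depth=6 groups=8
Leftover pairs = 16 - 6 - (8-1) = 3
First group: deep chain of depth 6 + 3 sibling pairs
Remaining 7 groups: simple '[]' each

Answer: [[[[[[]]]]][][][]][][][][][][][]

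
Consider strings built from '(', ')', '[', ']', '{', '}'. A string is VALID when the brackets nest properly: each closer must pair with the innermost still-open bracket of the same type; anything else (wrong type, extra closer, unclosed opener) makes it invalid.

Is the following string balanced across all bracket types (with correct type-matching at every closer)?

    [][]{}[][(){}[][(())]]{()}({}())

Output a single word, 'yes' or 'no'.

pos 0: push '['; stack = [
pos 1: ']' matches '['; pop; stack = (empty)
pos 2: push '['; stack = [
pos 3: ']' matches '['; pop; stack = (empty)
pos 4: push '{'; stack = {
pos 5: '}' matches '{'; pop; stack = (empty)
pos 6: push '['; stack = [
pos 7: ']' matches '['; pop; stack = (empty)
pos 8: push '['; stack = [
pos 9: push '('; stack = [(
pos 10: ')' matches '('; pop; stack = [
pos 11: push '{'; stack = [{
pos 12: '}' matches '{'; pop; stack = [
pos 13: push '['; stack = [[
pos 14: ']' matches '['; pop; stack = [
pos 15: push '['; stack = [[
pos 16: push '('; stack = [[(
pos 17: push '('; stack = [[((
pos 18: ')' matches '('; pop; stack = [[(
pos 19: ')' matches '('; pop; stack = [[
pos 20: ']' matches '['; pop; stack = [
pos 21: ']' matches '['; pop; stack = (empty)
pos 22: push '{'; stack = {
pos 23: push '('; stack = {(
pos 24: ')' matches '('; pop; stack = {
pos 25: '}' matches '{'; pop; stack = (empty)
pos 26: push '('; stack = (
pos 27: push '{'; stack = ({
pos 28: '}' matches '{'; pop; stack = (
pos 29: push '('; stack = ((
pos 30: ')' matches '('; pop; stack = (
pos 31: ')' matches '('; pop; stack = (empty)
end: stack empty → VALID
Verdict: properly nested → yes

Answer: yes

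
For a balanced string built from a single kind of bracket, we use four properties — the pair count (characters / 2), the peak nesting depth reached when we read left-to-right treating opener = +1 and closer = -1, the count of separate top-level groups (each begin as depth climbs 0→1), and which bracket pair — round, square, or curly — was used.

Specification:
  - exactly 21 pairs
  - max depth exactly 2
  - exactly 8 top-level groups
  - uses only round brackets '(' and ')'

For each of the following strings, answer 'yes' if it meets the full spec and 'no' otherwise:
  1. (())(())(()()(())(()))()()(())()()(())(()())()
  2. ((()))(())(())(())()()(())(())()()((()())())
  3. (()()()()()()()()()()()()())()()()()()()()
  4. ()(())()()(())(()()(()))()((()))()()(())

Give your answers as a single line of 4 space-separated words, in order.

String 1 '(())(())(()()(())(()))()()(())()()(())(()())()': depth seq [1 2 1 0 1 2 1 0 1 2 1 2 1 2 3 2 1 2 3 2 1 0 1 0 1 0 1 2 1 0 1 0 1 0 1 2 1 0 1 2 1 2 1 0 1 0]
  -> pairs=23 depth=3 groups=11 -> no
String 2 '((()))(())(())(())()()(())(())()()((()())())': depth seq [1 2 3 2 1 0 1 2 1 0 1 2 1 0 1 2 1 0 1 0 1 0 1 2 1 0 1 2 1 0 1 0 1 0 1 2 3 2 3 2 1 2 1 0]
  -> pairs=22 depth=3 groups=11 -> no
String 3 '(()()()()()()()()()()()()())()()()()()()()': depth seq [1 2 1 2 1 2 1 2 1 2 1 2 1 2 1 2 1 2 1 2 1 2 1 2 1 2 1 0 1 0 1 0 1 0 1 0 1 0 1 0 1 0]
  -> pairs=21 depth=2 groups=8 -> yes
String 4 '()(())()()(())(()()(()))()((()))()()(())': depth seq [1 0 1 2 1 0 1 0 1 0 1 2 1 0 1 2 1 2 1 2 3 2 1 0 1 0 1 2 3 2 1 0 1 0 1 0 1 2 1 0]
  -> pairs=20 depth=3 groups=11 -> no

Answer: no no yes no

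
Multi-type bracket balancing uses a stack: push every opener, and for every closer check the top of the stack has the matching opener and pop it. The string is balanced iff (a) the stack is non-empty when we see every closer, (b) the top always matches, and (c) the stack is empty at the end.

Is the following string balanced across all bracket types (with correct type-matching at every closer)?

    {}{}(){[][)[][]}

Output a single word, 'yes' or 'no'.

Answer: no

Derivation:
pos 0: push '{'; stack = {
pos 1: '}' matches '{'; pop; stack = (empty)
pos 2: push '{'; stack = {
pos 3: '}' matches '{'; pop; stack = (empty)
pos 4: push '('; stack = (
pos 5: ')' matches '('; pop; stack = (empty)
pos 6: push '{'; stack = {
pos 7: push '['; stack = {[
pos 8: ']' matches '['; pop; stack = {
pos 9: push '['; stack = {[
pos 10: saw closer ')' but top of stack is '[' (expected ']') → INVALID
Verdict: type mismatch at position 10: ')' closes '[' → no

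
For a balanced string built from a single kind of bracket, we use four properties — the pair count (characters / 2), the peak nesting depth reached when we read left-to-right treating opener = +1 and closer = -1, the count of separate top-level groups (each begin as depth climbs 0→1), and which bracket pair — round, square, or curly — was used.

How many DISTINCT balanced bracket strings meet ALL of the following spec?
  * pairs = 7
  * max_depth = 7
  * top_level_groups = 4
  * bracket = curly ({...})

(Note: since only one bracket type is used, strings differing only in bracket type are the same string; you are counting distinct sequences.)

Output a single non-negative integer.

Spec: pairs=7 depth=7 groups=4
Count(depth <= 7) = 48
Count(depth <= 6) = 48
Count(depth == 7) = 48 - 48 = 0

Answer: 0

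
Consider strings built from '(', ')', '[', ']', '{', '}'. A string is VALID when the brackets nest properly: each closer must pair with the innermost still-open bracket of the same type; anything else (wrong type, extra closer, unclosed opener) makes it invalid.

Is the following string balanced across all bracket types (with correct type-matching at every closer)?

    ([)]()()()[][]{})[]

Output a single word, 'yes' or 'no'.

pos 0: push '('; stack = (
pos 1: push '['; stack = ([
pos 2: saw closer ')' but top of stack is '[' (expected ']') → INVALID
Verdict: type mismatch at position 2: ')' closes '[' → no

Answer: no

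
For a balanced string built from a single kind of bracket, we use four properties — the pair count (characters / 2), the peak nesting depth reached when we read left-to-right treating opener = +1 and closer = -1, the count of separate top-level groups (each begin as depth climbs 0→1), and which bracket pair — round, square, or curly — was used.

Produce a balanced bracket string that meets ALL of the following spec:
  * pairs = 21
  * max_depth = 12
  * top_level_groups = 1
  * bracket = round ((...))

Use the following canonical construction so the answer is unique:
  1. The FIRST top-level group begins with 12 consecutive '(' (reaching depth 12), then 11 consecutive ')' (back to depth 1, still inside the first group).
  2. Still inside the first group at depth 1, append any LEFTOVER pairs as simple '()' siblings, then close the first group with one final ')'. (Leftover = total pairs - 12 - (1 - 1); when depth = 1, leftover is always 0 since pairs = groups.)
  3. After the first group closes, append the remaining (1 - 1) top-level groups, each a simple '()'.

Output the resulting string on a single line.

Spec: pairs=21 depth=12 groups=1
Leftover pairs = 21 - 12 - (1-1) = 9
First group: deep chain of depth 12 + 9 sibling pairs
Remaining 0 groups: simple '()' each

Answer: (((((((((((()))))))))))()()()()()()()()())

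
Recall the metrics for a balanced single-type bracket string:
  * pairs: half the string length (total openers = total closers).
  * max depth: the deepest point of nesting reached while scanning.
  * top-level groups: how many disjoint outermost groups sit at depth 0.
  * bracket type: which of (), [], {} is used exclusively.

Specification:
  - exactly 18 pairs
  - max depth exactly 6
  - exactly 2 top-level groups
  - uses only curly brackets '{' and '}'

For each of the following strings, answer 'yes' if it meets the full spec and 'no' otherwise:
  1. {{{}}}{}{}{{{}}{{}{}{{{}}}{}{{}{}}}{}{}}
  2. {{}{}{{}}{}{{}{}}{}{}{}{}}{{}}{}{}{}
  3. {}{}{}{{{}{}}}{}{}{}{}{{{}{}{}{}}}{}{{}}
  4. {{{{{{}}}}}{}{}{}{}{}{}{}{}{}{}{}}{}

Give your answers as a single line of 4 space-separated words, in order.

Answer: no no no yes

Derivation:
String 1 '{{{}}}{}{}{{{}}{{}{}{{{}}}{}{{}{}}}{}{}}': depth seq [1 2 3 2 1 0 1 0 1 0 1 2 3 2 1 2 3 2 3 2 3 4 5 4 3 2 3 2 3 4 3 4 3 2 1 2 1 2 1 0]
  -> pairs=20 depth=5 groups=4 -> no
String 2 '{{}{}{{}}{}{{}{}}{}{}{}{}}{{}}{}{}{}': depth seq [1 2 1 2 1 2 3 2 1 2 1 2 3 2 3 2 1 2 1 2 1 2 1 2 1 0 1 2 1 0 1 0 1 0 1 0]
  -> pairs=18 depth=3 groups=5 -> no
String 3 '{}{}{}{{{}{}}}{}{}{}{}{{{}{}{}{}}}{}{{}}': depth seq [1 0 1 0 1 0 1 2 3 2 3 2 1 0 1 0 1 0 1 0 1 0 1 2 3 2 3 2 3 2 3 2 1 0 1 0 1 2 1 0]
  -> pairs=20 depth=3 groups=11 -> no
String 4 '{{{{{{}}}}}{}{}{}{}{}{}{}{}{}{}{}}{}': depth seq [1 2 3 4 5 6 5 4 3 2 1 2 1 2 1 2 1 2 1 2 1 2 1 2 1 2 1 2 1 2 1 2 1 0 1 0]
  -> pairs=18 depth=6 groups=2 -> yes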